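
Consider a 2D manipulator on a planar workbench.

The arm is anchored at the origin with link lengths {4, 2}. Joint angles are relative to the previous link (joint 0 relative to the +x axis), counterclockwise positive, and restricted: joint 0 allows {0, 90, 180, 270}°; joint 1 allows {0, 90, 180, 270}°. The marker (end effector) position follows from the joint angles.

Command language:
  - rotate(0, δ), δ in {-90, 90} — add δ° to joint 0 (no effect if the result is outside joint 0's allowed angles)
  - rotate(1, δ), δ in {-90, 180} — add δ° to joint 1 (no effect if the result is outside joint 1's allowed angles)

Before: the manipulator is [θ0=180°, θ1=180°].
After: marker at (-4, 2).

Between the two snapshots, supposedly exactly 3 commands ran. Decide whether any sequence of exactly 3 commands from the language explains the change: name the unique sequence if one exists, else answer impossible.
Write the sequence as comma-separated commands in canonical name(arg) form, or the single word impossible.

initial: [θ0=180°, θ1=180°]
step 1 (rotate(1, -90)): [θ0=180°, θ1=90°]
step 2 (rotate(1, -90)): [θ0=180°, θ1=0°]
step 3 (rotate(1, -90)): [θ0=180°, θ1=270°]
uniquely the one of 64 3-step routes that fits.

rotate(1, -90), rotate(1, -90), rotate(1, -90)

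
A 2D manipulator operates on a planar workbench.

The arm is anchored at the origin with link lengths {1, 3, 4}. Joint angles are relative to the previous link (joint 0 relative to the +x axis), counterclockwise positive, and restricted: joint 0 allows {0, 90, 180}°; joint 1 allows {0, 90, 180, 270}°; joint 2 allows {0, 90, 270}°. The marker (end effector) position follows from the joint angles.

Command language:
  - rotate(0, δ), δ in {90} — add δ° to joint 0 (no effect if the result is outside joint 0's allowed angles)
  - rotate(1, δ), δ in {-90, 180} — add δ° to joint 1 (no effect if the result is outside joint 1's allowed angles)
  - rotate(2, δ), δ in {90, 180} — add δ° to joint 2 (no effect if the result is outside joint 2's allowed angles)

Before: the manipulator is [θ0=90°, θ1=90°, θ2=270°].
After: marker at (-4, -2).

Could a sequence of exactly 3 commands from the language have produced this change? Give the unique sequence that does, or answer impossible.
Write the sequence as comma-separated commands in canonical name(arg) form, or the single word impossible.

initial: [θ0=90°, θ1=90°, θ2=270°]
step 1 (rotate(1, -90)): [θ0=90°, θ1=0°, θ2=270°]
step 2 (rotate(1, -90)): [θ0=90°, θ1=270°, θ2=270°]
step 3 (rotate(1, -90)): [θ0=90°, θ1=180°, θ2=270°]
all 125 alternatives checked — unique.

rotate(1, -90), rotate(1, -90), rotate(1, -90)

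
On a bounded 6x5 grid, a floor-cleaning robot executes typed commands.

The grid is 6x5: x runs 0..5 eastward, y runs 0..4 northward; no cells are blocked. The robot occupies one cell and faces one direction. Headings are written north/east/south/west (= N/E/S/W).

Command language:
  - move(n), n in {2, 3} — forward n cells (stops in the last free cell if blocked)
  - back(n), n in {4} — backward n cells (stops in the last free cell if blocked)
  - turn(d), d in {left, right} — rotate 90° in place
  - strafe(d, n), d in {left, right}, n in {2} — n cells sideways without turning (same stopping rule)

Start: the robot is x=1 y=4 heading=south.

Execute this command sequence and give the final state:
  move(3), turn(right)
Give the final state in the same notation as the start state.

initial: x=1 y=4 heading=south
t=1 move(3) ⇒ x=1 y=1 heading=south
t=2 turn(right) ⇒ x=1 y=1 heading=west

x=1 y=1 heading=west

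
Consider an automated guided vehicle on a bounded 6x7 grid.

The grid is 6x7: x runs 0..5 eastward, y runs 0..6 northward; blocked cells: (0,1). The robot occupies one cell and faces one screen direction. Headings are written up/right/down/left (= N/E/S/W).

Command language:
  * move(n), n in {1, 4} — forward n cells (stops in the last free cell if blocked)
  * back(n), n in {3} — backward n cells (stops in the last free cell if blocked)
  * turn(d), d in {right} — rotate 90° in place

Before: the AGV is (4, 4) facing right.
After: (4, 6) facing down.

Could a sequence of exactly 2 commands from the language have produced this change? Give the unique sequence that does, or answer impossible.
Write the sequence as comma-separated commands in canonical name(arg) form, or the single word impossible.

turn(right), back(3)

key: order matters: swapping turn(right) and back(3) lands elsewhere
begin: (4, 4) facing right
t=1 turn(right) ⇒ (4, 4) facing down
t=2 back(3) ⇒ (4, 6) facing down
no rival 2-sequence matches.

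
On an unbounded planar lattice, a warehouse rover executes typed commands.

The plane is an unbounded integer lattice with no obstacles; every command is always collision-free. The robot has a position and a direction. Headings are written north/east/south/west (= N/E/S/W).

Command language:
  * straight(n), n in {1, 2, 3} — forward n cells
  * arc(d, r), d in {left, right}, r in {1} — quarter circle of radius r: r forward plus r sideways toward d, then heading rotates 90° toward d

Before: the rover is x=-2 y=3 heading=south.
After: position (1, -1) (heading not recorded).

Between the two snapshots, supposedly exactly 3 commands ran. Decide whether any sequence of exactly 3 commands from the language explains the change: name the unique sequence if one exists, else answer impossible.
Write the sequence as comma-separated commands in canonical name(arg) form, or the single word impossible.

straight(3), arc(left, 1), straight(2)

key: running straight(2) before straight(3) would end elsewhere — order is forced
start: x=-2 y=3 heading=south
1. straight(3) → x=-2 y=0 heading=south
2. arc(left, 1) → x=-1 y=-1 heading=east
3. straight(2) → x=1 y=-1 heading=east
all 125 alternatives checked — unique.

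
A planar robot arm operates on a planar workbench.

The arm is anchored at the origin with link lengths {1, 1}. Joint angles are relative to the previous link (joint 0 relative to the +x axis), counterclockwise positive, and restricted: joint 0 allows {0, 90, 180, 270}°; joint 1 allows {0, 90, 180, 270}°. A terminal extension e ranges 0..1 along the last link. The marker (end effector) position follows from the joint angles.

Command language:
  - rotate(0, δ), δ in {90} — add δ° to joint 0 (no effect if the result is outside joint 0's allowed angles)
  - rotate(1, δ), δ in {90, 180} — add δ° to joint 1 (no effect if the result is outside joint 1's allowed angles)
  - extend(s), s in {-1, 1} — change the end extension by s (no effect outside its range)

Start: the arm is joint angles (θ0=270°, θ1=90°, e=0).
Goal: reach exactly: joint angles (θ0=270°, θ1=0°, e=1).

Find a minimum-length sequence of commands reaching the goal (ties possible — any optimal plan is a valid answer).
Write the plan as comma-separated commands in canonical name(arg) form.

start: joint angles (θ0=270°, θ1=90°, e=0)
t=1 extend(1) ⇒ joint angles (θ0=270°, θ1=90°, e=1)
t=2 rotate(1, 90) ⇒ joint angles (θ0=270°, θ1=180°, e=1)
t=3 rotate(1, 180) ⇒ joint angles (θ0=270°, θ1=0°, e=1)
minimal: 3 command(s), checked below 3.

extend(1), rotate(1, 90), rotate(1, 180)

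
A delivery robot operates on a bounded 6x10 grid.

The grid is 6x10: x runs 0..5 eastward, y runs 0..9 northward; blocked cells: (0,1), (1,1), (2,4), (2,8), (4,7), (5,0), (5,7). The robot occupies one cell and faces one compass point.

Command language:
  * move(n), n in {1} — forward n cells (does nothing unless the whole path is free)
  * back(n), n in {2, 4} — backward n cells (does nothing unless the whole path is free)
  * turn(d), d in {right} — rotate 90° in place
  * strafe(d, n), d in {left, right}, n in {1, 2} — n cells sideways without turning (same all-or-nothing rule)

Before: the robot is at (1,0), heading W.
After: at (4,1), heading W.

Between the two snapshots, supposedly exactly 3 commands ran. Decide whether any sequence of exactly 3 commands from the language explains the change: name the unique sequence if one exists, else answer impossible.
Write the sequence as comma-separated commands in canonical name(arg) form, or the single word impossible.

move(1), back(4), strafe(right, 1)

key: running strafe(right, 1) before move(1) would end elsewhere — order is forced
from: at (1,0), heading W
t=1 move(1) ⇒ at (0,0), heading W
t=2 back(4) ⇒ at (4,0), heading W
t=3 strafe(right, 1) ⇒ at (4,1), heading W
all 512 alternatives checked — unique.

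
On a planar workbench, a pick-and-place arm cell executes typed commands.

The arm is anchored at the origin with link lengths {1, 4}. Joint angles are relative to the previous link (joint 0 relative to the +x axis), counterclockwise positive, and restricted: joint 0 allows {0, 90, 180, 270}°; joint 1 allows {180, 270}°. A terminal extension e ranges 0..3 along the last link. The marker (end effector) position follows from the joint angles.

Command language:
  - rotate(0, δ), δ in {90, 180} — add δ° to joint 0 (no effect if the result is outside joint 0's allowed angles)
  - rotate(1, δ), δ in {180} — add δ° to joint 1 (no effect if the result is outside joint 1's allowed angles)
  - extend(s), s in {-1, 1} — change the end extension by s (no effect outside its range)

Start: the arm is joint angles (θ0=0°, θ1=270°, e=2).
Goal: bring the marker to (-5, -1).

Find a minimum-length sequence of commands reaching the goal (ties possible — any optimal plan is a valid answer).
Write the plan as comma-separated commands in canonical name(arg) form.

from: joint angles (θ0=0°, θ1=270°, e=2)
[1] after extend(-1): joint angles (θ0=0°, θ1=270°, e=1)
[2] after rotate(0, 90): joint angles (θ0=90°, θ1=270°, e=1)
[3] after rotate(0, 180): joint angles (θ0=270°, θ1=270°, e=1)
nothing shorter than 3 reaches the goal.

extend(-1), rotate(0, 90), rotate(0, 180)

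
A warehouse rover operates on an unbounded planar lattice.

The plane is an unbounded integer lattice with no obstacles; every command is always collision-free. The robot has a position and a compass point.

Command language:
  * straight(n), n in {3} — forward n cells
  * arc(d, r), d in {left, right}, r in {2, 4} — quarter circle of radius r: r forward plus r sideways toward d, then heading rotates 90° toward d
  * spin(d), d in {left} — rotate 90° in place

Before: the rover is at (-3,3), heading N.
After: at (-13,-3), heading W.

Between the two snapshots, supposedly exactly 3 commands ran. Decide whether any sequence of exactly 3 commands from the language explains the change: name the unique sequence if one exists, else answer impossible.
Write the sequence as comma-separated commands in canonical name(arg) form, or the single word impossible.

arc(left, 2), arc(left, 4), arc(right, 4)

key: order matters: swapping arc(left, 2) and arc(right, 4) lands elsewhere
start: at (-3,3), heading N
t=1 arc(left, 2) ⇒ at (-5,5), heading W
t=2 arc(left, 4) ⇒ at (-9,1), heading S
t=3 arc(right, 4) ⇒ at (-13,-3), heading W
no other 3-command option fits: unique.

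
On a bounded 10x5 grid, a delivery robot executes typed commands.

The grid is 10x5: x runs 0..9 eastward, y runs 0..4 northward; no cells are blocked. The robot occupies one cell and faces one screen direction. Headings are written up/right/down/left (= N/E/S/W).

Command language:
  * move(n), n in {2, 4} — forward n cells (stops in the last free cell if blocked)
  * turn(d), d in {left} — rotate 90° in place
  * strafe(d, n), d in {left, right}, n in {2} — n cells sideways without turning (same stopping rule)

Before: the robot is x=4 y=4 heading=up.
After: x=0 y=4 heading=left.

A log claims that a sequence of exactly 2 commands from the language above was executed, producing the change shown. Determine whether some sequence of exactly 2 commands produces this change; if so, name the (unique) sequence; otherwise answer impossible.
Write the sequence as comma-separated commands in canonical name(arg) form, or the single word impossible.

turn(left), move(4)

key: position moved to (0,4) AND the heading swung to W — translation plus rotation needed
start: x=4 y=4 heading=up
[1] after turn(left): x=4 y=4 heading=left
[2] after move(4): x=0 y=4 heading=left
all 25 alternatives checked — unique.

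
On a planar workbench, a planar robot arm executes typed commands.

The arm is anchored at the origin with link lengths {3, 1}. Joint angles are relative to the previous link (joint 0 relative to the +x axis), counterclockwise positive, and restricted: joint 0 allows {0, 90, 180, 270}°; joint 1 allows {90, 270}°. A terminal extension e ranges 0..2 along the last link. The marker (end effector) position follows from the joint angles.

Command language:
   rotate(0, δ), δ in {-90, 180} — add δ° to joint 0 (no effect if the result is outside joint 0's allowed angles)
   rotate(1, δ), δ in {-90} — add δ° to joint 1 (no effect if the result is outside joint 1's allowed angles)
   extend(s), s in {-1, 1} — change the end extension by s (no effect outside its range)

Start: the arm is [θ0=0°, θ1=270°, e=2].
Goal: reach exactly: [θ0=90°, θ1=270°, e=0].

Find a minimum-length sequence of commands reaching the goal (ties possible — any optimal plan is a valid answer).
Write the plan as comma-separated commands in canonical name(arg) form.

start: [θ0=0°, θ1=270°, e=2]
t=1 rotate(0, -90) ⇒ [θ0=270°, θ1=270°, e=2]
t=2 extend(-1) ⇒ [θ0=270°, θ1=270°, e=1]
t=3 extend(-1) ⇒ [θ0=270°, θ1=270°, e=0]
t=4 rotate(0, 180) ⇒ [θ0=90°, θ1=270°, e=0]
nothing shorter than 4 reaches the goal.

rotate(0, -90), extend(-1), extend(-1), rotate(0, 180)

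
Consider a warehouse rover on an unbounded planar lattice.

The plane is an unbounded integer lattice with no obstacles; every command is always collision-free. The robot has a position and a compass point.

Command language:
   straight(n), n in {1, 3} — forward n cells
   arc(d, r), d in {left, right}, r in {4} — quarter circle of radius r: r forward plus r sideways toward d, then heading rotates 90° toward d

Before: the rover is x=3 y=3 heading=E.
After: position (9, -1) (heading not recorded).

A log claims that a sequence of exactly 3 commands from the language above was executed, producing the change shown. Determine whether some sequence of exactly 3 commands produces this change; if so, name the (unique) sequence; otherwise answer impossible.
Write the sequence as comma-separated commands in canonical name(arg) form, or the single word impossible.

straight(1), straight(1), arc(right, 4)

key: order matters: swapping straight(1) and arc(right, 4) lands elsewhere
initial: x=3 y=3 heading=E
step 1 (straight(1)): x=4 y=3 heading=E
step 2 (straight(1)): x=5 y=3 heading=E
step 3 (arc(right, 4)): x=9 y=-1 heading=S
no rival 3-sequence matches.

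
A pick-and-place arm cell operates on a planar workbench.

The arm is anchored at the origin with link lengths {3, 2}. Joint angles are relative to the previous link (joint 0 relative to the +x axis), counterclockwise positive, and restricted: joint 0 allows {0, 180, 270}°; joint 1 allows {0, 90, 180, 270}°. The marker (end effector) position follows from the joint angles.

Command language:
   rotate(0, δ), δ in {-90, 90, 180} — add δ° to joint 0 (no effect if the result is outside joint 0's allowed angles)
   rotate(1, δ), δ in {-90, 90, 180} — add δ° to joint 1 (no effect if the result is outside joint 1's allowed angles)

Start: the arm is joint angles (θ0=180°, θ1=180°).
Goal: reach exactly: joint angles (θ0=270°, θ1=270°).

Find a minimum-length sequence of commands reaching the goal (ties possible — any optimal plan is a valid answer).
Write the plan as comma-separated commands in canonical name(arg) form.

start: joint angles (θ0=180°, θ1=180°)
1. rotate(0, 90) → joint angles (θ0=270°, θ1=180°)
2. rotate(1, 90) → joint angles (θ0=270°, θ1=270°)
shorter routes all fall short; 2 is best.

rotate(0, 90), rotate(1, 90)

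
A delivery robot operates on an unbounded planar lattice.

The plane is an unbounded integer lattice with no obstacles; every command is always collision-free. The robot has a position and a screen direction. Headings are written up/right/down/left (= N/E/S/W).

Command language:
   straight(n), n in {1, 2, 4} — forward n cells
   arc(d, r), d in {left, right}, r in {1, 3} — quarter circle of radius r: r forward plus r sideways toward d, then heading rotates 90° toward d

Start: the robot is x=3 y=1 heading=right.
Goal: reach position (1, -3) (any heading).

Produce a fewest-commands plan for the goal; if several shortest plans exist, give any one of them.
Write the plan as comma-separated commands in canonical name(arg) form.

arc(right, 1), arc(right, 3)

initial: x=3 y=1 heading=right
[1] after arc(right, 1): x=4 y=0 heading=down
[2] after arc(right, 3): x=1 y=-3 heading=left
nothing shorter than 2 reaches the goal.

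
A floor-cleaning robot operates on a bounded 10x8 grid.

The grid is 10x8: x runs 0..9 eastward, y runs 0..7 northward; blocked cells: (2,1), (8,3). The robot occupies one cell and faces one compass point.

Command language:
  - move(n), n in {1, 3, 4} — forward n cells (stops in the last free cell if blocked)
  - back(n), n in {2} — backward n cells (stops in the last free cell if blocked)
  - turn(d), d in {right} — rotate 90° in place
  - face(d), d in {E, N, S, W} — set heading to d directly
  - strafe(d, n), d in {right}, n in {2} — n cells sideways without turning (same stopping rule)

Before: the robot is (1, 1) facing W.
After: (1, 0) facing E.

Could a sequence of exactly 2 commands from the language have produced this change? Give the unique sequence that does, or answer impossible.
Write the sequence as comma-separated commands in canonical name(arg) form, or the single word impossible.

key: strafe(right, 2) runs into the grid edge before its full distance
t0: (1, 1) facing W
1. face(E) → (1, 1) facing E
2. strafe(right, 2) → (1, 0) facing E
no rival 2-sequence matches.

face(E), strafe(right, 2)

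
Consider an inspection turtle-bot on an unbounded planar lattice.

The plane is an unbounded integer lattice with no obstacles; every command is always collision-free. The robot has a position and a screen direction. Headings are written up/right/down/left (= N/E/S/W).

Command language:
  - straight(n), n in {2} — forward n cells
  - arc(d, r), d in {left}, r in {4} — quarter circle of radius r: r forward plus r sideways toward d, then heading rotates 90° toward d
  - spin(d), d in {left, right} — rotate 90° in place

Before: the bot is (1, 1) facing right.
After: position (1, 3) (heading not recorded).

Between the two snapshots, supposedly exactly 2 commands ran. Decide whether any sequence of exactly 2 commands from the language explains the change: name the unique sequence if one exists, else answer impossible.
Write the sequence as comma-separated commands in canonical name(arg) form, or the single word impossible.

key: running straight(2) before spin(left) would end elsewhere — order is forced
initial: (1, 1) facing right
step 1 (spin(left)): (1, 1) facing up
step 2 (straight(2)): (1, 3) facing up
no rival 2-sequence matches.

spin(left), straight(2)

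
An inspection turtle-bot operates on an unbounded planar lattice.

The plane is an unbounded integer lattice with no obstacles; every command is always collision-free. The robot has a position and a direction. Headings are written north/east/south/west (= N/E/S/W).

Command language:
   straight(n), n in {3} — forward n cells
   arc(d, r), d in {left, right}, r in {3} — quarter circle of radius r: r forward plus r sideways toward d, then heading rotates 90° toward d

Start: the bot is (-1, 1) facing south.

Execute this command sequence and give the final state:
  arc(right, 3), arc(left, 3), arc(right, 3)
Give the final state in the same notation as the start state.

start: (-1, 1) facing south
step 1 (arc(right, 3)): (-4, -2) facing west
step 2 (arc(left, 3)): (-7, -5) facing south
step 3 (arc(right, 3)): (-10, -8) facing west

(-10, -8) facing west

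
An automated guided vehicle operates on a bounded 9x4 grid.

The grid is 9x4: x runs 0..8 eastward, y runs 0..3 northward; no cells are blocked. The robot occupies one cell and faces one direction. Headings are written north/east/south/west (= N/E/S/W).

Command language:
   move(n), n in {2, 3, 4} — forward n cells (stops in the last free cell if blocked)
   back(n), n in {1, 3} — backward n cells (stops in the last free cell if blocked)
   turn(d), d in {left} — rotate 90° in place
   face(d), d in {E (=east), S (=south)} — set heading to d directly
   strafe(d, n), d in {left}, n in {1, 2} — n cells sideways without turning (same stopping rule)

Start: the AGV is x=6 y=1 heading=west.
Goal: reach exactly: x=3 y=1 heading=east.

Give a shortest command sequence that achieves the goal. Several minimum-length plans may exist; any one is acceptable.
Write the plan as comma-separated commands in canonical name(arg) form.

start: x=6 y=1 heading=west
step 1 (face(E)): x=6 y=1 heading=east
step 2 (back(3)): x=3 y=1 heading=east
minimal: 2 command(s), checked below 2.

face(E), back(3)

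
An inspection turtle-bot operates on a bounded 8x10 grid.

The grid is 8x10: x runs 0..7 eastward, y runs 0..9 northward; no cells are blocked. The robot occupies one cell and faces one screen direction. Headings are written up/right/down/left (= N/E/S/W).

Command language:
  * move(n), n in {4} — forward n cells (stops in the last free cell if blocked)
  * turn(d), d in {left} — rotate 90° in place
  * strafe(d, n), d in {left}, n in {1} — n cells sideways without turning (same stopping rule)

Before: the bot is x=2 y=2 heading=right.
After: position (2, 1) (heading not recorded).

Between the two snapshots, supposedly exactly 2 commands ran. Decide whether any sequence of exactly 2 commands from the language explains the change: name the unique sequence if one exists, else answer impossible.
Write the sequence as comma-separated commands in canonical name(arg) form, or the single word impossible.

every 2-command combo misses the target.

impossible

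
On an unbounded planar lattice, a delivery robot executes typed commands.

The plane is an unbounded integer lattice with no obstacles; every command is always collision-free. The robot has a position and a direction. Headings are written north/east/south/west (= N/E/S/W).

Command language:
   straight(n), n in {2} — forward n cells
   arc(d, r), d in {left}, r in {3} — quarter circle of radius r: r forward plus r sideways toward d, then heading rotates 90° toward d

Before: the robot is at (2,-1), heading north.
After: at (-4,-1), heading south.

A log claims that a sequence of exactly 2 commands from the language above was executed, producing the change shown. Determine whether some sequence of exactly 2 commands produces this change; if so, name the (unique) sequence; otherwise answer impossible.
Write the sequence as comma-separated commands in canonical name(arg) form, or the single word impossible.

arc(left, 3), arc(left, 3)

key: position moved to (-4,-1) AND the heading swung to S — translation plus rotation needed
from: at (2,-1), heading north
step 1 (arc(left, 3)): at (-1,2), heading west
step 2 (arc(left, 3)): at (-4,-1), heading south
uniquely the one of 4 2-step routes that fits.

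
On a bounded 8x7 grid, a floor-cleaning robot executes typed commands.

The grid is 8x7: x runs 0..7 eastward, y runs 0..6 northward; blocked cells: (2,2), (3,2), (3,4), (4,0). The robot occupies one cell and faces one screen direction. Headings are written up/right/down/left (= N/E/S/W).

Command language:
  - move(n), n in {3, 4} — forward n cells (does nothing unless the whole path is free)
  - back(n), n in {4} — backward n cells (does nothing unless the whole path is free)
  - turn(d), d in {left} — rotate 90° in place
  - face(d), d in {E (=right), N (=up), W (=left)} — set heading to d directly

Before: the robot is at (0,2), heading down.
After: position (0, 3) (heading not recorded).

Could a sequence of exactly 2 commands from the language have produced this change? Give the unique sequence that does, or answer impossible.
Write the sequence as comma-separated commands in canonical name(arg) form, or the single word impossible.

key: running move(3) before back(4) would end elsewhere — order is forced
from: at (0,2), heading down
1. back(4) → at (0,6), heading down
2. move(3) → at (0,3), heading down
no rival 2-sequence matches.

back(4), move(3)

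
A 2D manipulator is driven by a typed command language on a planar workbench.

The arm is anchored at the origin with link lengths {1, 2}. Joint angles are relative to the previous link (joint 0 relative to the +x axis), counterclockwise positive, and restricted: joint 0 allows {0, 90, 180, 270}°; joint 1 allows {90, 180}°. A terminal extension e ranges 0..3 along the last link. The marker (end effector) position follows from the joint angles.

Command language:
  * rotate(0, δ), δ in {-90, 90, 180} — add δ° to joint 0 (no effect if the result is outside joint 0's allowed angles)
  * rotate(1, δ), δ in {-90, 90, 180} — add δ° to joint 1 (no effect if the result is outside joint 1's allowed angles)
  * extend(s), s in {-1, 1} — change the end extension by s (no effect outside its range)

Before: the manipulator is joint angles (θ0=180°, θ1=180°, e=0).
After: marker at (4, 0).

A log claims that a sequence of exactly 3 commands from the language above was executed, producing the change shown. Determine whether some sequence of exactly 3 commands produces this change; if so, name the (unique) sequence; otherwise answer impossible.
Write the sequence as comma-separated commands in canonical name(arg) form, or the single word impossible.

extend(1), extend(1), extend(1)

start: joint angles (θ0=180°, θ1=180°, e=0)
t=1 extend(1) ⇒ joint angles (θ0=180°, θ1=180°, e=1)
t=2 extend(1) ⇒ joint angles (θ0=180°, θ1=180°, e=2)
t=3 extend(1) ⇒ joint angles (θ0=180°, θ1=180°, e=3)
all 512 alternatives checked — unique.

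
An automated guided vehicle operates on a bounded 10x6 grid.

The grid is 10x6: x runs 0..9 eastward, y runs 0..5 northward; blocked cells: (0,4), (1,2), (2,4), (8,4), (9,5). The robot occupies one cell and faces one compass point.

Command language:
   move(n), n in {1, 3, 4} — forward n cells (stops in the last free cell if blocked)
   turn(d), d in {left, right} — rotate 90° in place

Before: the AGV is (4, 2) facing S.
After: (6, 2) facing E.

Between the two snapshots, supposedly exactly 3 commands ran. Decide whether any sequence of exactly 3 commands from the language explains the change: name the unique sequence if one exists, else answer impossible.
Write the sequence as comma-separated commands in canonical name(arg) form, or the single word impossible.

key: cell and facing (now E) both changed — the 3 commands mix motion and turning
begin: (4, 2) facing S
step 1 (turn(left)): (4, 2) facing E
step 2 (move(1)): (5, 2) facing E
step 3 (move(1)): (6, 2) facing E
no rival 3-sequence matches.

turn(left), move(1), move(1)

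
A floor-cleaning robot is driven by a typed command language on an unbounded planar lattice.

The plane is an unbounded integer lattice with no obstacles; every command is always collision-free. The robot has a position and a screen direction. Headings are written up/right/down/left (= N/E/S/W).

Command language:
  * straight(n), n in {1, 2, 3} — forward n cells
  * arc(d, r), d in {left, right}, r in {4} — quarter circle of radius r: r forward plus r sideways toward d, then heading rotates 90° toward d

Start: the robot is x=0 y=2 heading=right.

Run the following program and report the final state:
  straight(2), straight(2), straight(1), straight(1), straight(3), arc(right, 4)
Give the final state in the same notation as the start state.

from: x=0 y=2 heading=right
[1] after straight(2): x=2 y=2 heading=right
[2] after straight(2): x=4 y=2 heading=right
[3] after straight(1): x=5 y=2 heading=right
[4] after straight(1): x=6 y=2 heading=right
[5] after straight(3): x=9 y=2 heading=right
[6] after arc(right, 4): x=13 y=-2 heading=down

x=13 y=-2 heading=down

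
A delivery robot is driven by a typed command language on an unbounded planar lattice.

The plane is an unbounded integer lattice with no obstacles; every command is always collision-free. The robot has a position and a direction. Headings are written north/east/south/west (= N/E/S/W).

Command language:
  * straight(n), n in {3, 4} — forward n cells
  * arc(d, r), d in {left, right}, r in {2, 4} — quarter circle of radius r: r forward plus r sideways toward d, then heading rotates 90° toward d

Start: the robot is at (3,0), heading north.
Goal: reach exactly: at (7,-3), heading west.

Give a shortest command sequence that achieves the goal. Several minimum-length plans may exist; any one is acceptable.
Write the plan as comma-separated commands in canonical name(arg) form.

arc(right, 4), arc(right, 2), straight(3), arc(right, 2)

begin: at (3,0), heading north
[1] after arc(right, 4): at (7,4), heading east
[2] after arc(right, 2): at (9,2), heading south
[3] after straight(3): at (9,-1), heading south
[4] after arc(right, 2): at (7,-3), heading west
minimal: 4 command(s), checked below 4.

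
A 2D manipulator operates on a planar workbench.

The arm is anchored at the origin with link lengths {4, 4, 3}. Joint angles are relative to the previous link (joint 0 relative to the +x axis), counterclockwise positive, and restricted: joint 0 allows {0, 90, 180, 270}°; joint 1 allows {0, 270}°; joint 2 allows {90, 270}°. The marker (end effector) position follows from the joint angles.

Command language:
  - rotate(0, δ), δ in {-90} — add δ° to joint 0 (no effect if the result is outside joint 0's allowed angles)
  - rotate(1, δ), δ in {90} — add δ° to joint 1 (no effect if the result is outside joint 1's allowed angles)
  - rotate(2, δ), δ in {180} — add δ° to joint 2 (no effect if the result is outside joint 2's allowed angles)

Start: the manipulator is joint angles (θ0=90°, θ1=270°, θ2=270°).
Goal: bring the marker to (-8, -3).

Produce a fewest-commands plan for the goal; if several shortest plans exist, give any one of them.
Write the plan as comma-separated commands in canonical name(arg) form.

rotate(2, 180), rotate(0, -90), rotate(0, -90), rotate(0, -90), rotate(1, 90)

initial: joint angles (θ0=90°, θ1=270°, θ2=270°)
1. rotate(2, 180) → joint angles (θ0=90°, θ1=270°, θ2=90°)
2. rotate(0, -90) → joint angles (θ0=0°, θ1=270°, θ2=90°)
3. rotate(0, -90) → joint angles (θ0=270°, θ1=270°, θ2=90°)
4. rotate(0, -90) → joint angles (θ0=180°, θ1=270°, θ2=90°)
5. rotate(1, 90) → joint angles (θ0=180°, θ1=0°, θ2=90°)
nothing shorter than 5 reaches the goal.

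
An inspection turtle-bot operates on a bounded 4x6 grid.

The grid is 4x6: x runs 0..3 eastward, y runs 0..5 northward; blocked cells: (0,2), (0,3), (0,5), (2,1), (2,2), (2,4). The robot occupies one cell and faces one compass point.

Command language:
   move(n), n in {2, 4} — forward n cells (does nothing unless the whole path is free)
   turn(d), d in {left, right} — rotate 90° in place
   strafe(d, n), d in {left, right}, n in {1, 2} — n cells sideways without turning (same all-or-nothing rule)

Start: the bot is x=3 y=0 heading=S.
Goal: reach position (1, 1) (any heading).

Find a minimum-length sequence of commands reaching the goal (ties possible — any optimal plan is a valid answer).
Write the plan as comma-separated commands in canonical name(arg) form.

turn(right), move(2), strafe(right, 1)

t0: x=3 y=0 heading=S
step 1 (turn(right)): x=3 y=0 heading=W
step 2 (move(2)): x=1 y=0 heading=W
step 3 (strafe(right, 1)): x=1 y=1 heading=W
minimal: 3 command(s), checked below 3.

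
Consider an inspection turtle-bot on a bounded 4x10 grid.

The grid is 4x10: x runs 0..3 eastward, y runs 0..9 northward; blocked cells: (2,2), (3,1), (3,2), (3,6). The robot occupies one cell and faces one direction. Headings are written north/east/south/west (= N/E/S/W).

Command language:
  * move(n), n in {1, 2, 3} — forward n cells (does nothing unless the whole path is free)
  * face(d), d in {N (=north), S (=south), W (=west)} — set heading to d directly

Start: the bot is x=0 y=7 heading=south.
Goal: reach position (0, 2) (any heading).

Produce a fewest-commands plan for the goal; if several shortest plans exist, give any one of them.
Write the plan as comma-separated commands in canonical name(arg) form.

move(2), move(3)

t0: x=0 y=7 heading=south
1. move(2) → x=0 y=5 heading=south
2. move(3) → x=0 y=2 heading=south
minimal: 2 command(s), checked below 2.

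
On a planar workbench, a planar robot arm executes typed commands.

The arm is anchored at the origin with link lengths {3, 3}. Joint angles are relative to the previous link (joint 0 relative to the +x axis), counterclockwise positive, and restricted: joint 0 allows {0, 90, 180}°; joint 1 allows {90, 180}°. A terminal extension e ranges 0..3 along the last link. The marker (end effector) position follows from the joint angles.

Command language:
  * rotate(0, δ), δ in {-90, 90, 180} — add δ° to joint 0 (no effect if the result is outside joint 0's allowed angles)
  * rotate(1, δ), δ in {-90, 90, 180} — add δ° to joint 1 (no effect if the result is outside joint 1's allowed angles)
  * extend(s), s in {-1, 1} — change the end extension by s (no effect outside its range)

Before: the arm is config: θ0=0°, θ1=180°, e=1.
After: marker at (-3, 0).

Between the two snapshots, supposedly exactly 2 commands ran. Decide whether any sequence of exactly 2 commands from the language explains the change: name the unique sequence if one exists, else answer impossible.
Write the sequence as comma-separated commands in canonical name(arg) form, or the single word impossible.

extend(1), extend(1)

start: config: θ0=0°, θ1=180°, e=1
step 1 (extend(1)): config: θ0=0°, θ1=180°, e=2
step 2 (extend(1)): config: θ0=0°, θ1=180°, e=3
uniquely the one of 64 2-step routes that fits.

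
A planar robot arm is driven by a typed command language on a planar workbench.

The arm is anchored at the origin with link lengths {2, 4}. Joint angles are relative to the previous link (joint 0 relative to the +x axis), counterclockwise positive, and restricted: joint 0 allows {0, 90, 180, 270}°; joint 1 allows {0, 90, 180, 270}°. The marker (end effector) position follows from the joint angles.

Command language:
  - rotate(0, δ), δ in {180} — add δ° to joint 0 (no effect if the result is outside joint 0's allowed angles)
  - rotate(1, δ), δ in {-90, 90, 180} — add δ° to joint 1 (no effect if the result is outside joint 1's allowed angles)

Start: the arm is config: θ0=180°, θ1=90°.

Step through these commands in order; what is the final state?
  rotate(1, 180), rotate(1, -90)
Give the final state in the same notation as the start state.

config: θ0=180°, θ1=180°

start: config: θ0=180°, θ1=90°
t=1 rotate(1, 180) ⇒ config: θ0=180°, θ1=270°
t=2 rotate(1, -90) ⇒ config: θ0=180°, θ1=180°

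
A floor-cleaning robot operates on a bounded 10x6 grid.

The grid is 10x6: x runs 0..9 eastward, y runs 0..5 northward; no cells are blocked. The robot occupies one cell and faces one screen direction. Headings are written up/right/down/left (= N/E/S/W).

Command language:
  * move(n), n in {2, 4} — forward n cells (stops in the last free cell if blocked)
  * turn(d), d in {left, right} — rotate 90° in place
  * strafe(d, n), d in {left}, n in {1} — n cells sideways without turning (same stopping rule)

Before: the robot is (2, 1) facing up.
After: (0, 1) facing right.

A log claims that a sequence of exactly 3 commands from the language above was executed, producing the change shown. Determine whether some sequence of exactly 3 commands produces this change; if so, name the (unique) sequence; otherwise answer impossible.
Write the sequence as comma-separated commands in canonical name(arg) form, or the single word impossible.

key: running turn(right) before strafe(left, 1) would end elsewhere — order is forced
start: (2, 1) facing up
1. strafe(left, 1) → (1, 1) facing up
2. strafe(left, 1) → (0, 1) facing up
3. turn(right) → (0, 1) facing right
all 125 alternatives checked — unique.

strafe(left, 1), strafe(left, 1), turn(right)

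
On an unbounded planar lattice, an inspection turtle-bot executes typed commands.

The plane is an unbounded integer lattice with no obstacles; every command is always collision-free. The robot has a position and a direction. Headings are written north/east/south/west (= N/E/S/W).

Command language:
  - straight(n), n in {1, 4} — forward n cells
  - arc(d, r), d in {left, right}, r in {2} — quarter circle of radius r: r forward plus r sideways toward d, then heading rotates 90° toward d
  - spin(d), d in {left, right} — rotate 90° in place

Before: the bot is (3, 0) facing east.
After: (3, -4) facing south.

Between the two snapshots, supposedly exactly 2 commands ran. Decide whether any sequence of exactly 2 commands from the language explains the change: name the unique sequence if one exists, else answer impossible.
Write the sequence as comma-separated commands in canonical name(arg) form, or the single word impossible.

key: order matters: swapping spin(right) and straight(4) lands elsewhere
from: (3, 0) facing east
t=1 spin(right) ⇒ (3, 0) facing south
t=2 straight(4) ⇒ (3, -4) facing south
no rival 2-sequence matches.

spin(right), straight(4)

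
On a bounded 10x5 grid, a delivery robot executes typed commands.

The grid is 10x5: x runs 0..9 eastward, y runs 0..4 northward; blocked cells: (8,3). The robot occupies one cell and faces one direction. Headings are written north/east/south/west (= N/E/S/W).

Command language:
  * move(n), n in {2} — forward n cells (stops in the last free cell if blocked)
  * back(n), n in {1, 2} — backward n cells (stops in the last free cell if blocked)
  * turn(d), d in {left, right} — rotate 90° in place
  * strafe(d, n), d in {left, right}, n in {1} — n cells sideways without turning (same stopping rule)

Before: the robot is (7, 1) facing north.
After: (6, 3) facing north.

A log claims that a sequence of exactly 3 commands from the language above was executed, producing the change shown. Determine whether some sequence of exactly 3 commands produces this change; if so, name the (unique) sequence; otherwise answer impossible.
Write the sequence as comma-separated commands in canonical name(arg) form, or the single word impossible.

move(2), strafe(right, 1), strafe(left, 1)

key: order matters: swapping move(2) and strafe(left, 1) lands elsewhere
from: (7, 1) facing north
step 1 (move(2)): (7, 3) facing north
step 2 (strafe(right, 1)): (7, 3) facing north
step 3 (strafe(left, 1)): (6, 3) facing north
no rival 3-sequence matches.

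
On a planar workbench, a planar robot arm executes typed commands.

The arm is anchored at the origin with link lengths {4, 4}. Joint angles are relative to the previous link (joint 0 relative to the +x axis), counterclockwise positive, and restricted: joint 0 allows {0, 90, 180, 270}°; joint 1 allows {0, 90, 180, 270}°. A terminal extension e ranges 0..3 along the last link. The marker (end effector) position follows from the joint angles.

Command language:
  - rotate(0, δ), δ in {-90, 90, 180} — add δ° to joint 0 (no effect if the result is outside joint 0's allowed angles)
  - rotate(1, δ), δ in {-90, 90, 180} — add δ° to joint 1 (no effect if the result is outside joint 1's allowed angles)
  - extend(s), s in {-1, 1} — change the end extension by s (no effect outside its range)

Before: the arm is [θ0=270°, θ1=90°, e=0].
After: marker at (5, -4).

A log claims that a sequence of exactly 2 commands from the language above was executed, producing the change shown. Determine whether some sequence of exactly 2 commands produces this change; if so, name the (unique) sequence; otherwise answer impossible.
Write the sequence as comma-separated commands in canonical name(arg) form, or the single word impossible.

extend(-1), extend(1)

key: running extend(1) before extend(-1) would end elsewhere — order is forced
start: [θ0=270°, θ1=90°, e=0]
step 1 (extend(-1)): [θ0=270°, θ1=90°, e=0]
step 2 (extend(1)): [θ0=270°, θ1=90°, e=1]
no other 2-command option fits: unique.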